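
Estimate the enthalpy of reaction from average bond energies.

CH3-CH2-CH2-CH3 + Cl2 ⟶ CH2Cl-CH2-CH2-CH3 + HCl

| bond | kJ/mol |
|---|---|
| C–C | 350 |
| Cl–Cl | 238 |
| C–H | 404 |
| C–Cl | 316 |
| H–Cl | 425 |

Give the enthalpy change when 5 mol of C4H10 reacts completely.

Bonds broken (reactants):
  C–C: 3 × 350 = 1050
  C–H: 10 × 404 = 4040
  Cl–Cl: 1 × 238 = 238
  Σ(broken) = 5328 kJ
Bonds formed (products):
  C–C: 3 × 350 = 1050
  C–Cl: 1 × 316 = 316
  C–H: 9 × 404 = 3636
  H–Cl: 1 × 425 = 425
  Σ(formed) = 5427 kJ
ΔH = Σ(broken) − Σ(formed) = 5328 − 5427 = −99 kJ
For 5× the reaction as written: 5 × (−99) = −495 kJ

ΔH = −495 kJ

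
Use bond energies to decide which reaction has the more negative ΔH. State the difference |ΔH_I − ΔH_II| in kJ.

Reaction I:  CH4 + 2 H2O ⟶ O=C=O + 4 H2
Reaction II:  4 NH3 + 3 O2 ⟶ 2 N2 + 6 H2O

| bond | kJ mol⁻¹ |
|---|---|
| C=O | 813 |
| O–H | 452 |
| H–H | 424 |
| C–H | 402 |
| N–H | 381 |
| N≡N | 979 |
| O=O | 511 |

Reaction I:
  Bonds broken (reactants):
    C–H: 4 × 402 = 1608
    O–H: 4 × 452 = 1808
    Σ(broken) = 3416 kJ
  Bonds formed (products):
    C=O: 2 × 813 = 1626
    H–H: 4 × 424 = 1696
    Σ(formed) = 3322 kJ
  ΔH_I = 3416 − 3322 = +94 kJ
Reaction II:
  Bonds broken (reactants):
    N–H: 12 × 381 = 4572
    O=O: 3 × 511 = 1533
    Σ(broken) = 6105 kJ
  Bonds formed (products):
    N≡N: 2 × 979 = 1958
    O–H: 12 × 452 = 5424
    Σ(formed) = 7382 kJ
  ΔH_II = 6105 − 7382 = −1277 kJ
ΔH_I − ΔH_II = +1371 kJ, so reaction II has the more negative ΔH; |ΔH_I − ΔH_II| = 1371 kJ.

Reaction II, by 1371 kJ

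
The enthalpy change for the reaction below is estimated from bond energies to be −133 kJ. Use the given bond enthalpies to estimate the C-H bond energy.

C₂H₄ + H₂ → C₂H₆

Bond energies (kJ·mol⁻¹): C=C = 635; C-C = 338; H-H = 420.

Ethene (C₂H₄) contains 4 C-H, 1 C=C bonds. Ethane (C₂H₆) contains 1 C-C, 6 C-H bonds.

Let D be the C-H bond energy.
Σ(broken) = 4×D + 1×635 + 1×420 = 1055 + 4D
Σ(formed) = 1×338 + 6×D = 338 + 6D
ΔH = Σ(broken) − Σ(formed) = (1055 + 4D) − (338 + 6D) = +717 − 2D
Setting this equal to −133 kJ gives 2D = 850, so D = 425 kJ/mol.

D(C-H) ≈ 425 kJ/mol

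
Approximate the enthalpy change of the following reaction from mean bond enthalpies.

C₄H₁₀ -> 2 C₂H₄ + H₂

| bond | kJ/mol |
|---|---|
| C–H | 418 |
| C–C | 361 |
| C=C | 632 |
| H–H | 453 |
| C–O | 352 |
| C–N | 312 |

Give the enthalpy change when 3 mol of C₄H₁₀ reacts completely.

Bonds broken (reactants):
  C–C: 3 × 361 = 1083
  C–H: 10 × 418 = 4180
  Σ(broken) = 5263 kJ
Bonds formed (products):
  C–H: 8 × 418 = 3344
  C=C: 2 × 632 = 1264
  H–H: 1 × 453 = 453
  Σ(formed) = 5061 kJ
ΔH = Σ(broken) − Σ(formed) = 5263 − 5061 = +202 kJ
For 3× the reaction as written: 3 × (+202) = +606 kJ

ΔH = +606 kJ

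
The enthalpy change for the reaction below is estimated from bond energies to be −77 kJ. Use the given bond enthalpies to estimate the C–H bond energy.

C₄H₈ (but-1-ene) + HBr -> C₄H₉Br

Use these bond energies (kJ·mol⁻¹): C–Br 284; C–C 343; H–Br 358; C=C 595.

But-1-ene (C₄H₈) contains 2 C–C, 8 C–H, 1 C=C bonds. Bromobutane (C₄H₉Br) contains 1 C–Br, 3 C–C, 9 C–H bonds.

Let D be the C–H bond energy.
Σ(broken) = 2×343 + 8×D + 1×595 + 1×358 = 1639 + 8D
Σ(formed) = 1×284 + 3×343 + 9×D = 1313 + 9D
ΔH = Σ(broken) − Σ(formed) = (1639 + 8D) − (1313 + 9D) = +326 − D
Setting this equal to −77 kJ gives D = 403 kJ/mol.

D(C–H) ≈ 403 kJ/mol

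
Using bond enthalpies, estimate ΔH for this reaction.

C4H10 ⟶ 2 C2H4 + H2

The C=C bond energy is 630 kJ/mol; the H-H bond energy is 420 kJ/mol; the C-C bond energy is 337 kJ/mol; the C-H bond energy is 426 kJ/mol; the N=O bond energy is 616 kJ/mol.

Bonds broken (reactants):
  C-C: 3 × 337 = 1011
  C-H: 10 × 426 = 4260
  Σ(broken) = 5271 kJ
Bonds formed (products):
  C-H: 8 × 426 = 3408
  C=C: 2 × 630 = 1260
  H-H: 1 × 420 = 420
  Σ(formed) = 5088 kJ
ΔH = Σ(broken) − Σ(formed) = 5271 − 5088 = +183 kJ

ΔH ≈ +183 kJ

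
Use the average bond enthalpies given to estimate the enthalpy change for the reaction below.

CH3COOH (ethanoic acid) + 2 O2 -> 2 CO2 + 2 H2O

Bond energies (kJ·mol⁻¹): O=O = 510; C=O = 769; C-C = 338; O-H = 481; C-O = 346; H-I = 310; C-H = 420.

Bonds broken (reactants):
  C-C: 1 × 338 = 338
  C-H: 3 × 420 = 1260
  C-O: 1 × 346 = 346
  C=O: 1 × 769 = 769
  O-H: 1 × 481 = 481
  O=O: 2 × 510 = 1020
  Σ(broken) = 4214 kJ
Bonds formed (products):
  C=O: 4 × 769 = 3076
  O-H: 4 × 481 = 1924
  Σ(formed) = 5000 kJ
ΔH = Σ(broken) − Σ(formed) = 4214 − 5000 = −786 kJ

ΔH ≈ −786 kJ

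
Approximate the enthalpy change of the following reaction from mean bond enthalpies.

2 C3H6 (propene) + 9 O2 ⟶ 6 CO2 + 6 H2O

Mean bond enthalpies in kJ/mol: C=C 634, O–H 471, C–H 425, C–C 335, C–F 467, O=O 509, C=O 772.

Bonds broken (reactants):
  C–C: 2 × 335 = 670
  C–H: 12 × 425 = 5100
  C=C: 2 × 634 = 1268
  O=O: 9 × 509 = 4581
  Σ(broken) = 11619 kJ
Bonds formed (products):
  C=O: 12 × 772 = 9264
  O–H: 12 × 471 = 5652
  Σ(formed) = 14916 kJ
ΔH = Σ(broken) − Σ(formed) = 11619 − 14916 = −3297 kJ

ΔH ≈ −3297 kJ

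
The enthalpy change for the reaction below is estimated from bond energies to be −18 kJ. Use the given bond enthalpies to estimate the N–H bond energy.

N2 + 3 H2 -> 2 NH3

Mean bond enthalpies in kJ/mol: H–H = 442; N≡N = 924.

Let D be the N–H bond energy.
Σ(broken) = 3×442 + 1×924 = 2250
Σ(formed) = 6×D = 6D
ΔH = Σ(broken) − Σ(formed) = (2250) − (6D) = +2250 − 6D
Setting this equal to −18 kJ gives 6D = 2268, so D = 378 kJ/mol.

D(N–H) ≈ 378 kJ/mol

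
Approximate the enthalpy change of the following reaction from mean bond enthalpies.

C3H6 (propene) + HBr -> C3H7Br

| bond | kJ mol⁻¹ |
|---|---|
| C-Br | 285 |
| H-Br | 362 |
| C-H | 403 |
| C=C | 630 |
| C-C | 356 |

Bonds broken (reactants):
  C-C: 1 × 356 = 356
  C-H: 6 × 403 = 2418
  C=C: 1 × 630 = 630
  H-Br: 1 × 362 = 362
  Σ(broken) = 3766 kJ
Bonds formed (products):
  C-Br: 1 × 285 = 285
  C-C: 2 × 356 = 712
  C-H: 7 × 403 = 2821
  Σ(formed) = 3818 kJ
ΔH = Σ(broken) − Σ(formed) = 3766 − 3818 = −52 kJ

ΔH ≈ −52 kJ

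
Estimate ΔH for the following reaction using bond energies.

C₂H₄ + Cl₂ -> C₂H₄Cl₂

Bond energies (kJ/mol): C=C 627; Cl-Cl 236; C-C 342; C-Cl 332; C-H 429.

ΔH ≈ −143 kJ

Bonds broken (reactants):
  C-H: 4 × 429 = 1716
  C=C: 1 × 627 = 627
  Cl-Cl: 1 × 236 = 236
  Σ(broken) = 2579 kJ
Bonds formed (products):
  C-C: 1 × 342 = 342
  C-Cl: 2 × 332 = 664
  C-H: 4 × 429 = 1716
  Σ(formed) = 2722 kJ
ΔH = Σ(broken) − Σ(formed) = 2579 − 2722 = −143 kJ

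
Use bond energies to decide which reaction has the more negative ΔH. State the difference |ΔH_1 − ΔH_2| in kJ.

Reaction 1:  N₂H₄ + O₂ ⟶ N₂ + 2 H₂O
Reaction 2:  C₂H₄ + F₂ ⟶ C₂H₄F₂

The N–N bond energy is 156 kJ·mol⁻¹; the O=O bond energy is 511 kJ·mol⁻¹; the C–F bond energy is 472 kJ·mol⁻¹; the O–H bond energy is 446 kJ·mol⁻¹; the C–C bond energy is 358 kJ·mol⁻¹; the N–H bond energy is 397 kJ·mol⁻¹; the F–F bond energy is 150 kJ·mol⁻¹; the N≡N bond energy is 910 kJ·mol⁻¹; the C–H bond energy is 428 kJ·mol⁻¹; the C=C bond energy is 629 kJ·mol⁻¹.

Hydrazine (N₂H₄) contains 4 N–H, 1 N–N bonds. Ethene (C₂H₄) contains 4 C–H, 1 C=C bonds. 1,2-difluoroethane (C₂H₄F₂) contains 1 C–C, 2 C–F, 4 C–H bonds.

Reaction 1:
  Bonds broken (reactants):
    N–H: 4 × 397 = 1588
    N–N: 1 × 156 = 156
    O=O: 1 × 511 = 511
    Σ(broken) = 2255 kJ
  Bonds formed (products):
    N≡N: 1 × 910 = 910
    O–H: 4 × 446 = 1784
    Σ(formed) = 2694 kJ
  ΔH_1 = 2255 − 2694 = −439 kJ
Reaction 2:
  Bonds broken (reactants):
    C–H: 4 × 428 = 1712
    C=C: 1 × 629 = 629
    F–F: 1 × 150 = 150
    Σ(broken) = 2491 kJ
  Bonds formed (products):
    C–C: 1 × 358 = 358
    C–F: 2 × 472 = 944
    C–H: 4 × 428 = 1712
    Σ(formed) = 3014 kJ
  ΔH_2 = 2491 − 3014 = −523 kJ
ΔH_1 − ΔH_2 = +84 kJ, so reaction 2 has the more negative ΔH; |ΔH_1 − ΔH_2| = 84 kJ.

Reaction 2, by 84 kJ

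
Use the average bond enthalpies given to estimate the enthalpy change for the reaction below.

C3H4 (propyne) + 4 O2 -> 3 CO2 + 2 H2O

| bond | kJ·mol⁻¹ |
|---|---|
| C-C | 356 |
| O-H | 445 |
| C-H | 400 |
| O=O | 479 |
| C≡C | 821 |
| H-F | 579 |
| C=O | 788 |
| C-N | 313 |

Bonds broken (reactants):
  C≡C: 1 × 821 = 821
  C-C: 1 × 356 = 356
  C-H: 4 × 400 = 1600
  O=O: 4 × 479 = 1916
  Σ(broken) = 4693 kJ
Bonds formed (products):
  C=O: 6 × 788 = 4728
  O-H: 4 × 445 = 1780
  Σ(formed) = 6508 kJ
ΔH = Σ(broken) − Σ(formed) = 4693 − 6508 = −1815 kJ

ΔH ≈ −1815 kJ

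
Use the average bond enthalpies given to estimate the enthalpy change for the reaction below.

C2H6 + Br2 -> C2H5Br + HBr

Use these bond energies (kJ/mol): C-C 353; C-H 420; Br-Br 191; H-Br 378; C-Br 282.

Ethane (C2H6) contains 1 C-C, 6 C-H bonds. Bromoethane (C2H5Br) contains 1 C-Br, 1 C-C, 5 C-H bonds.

Bonds broken (reactants):
  Br-Br: 1 × 191 = 191
  C-C: 1 × 353 = 353
  C-H: 6 × 420 = 2520
  Σ(broken) = 3064 kJ
Bonds formed (products):
  C-Br: 1 × 282 = 282
  C-C: 1 × 353 = 353
  C-H: 5 × 420 = 2100
  H-Br: 1 × 378 = 378
  Σ(formed) = 3113 kJ
ΔH = Σ(broken) − Σ(formed) = 3064 − 3113 = −49 kJ

ΔH ≈ −49 kJ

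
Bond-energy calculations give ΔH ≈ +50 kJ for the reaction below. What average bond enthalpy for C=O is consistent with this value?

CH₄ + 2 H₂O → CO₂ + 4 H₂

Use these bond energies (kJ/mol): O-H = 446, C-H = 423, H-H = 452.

D(C=O) ≈ 809 kJ/mol

Let D be the C=O bond energy.
Σ(broken) = 4×423 + 4×446 = 3476
Σ(formed) = 2×D + 4×452 = 1808 + 2D
ΔH = Σ(broken) − Σ(formed) = (3476) − (1808 + 2D) = +1668 − 2D
Setting this equal to +50 kJ gives 2D = 1618, so D = 809 kJ/mol.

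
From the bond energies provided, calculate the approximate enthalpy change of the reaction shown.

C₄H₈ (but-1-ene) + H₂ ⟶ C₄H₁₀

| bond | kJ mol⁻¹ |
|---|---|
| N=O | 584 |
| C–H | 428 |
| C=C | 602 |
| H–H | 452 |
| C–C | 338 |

ΔH ≈ −140 kJ

Bonds broken (reactants):
  C–C: 2 × 338 = 676
  C–H: 8 × 428 = 3424
  C=C: 1 × 602 = 602
  H–H: 1 × 452 = 452
  Σ(broken) = 5154 kJ
Bonds formed (products):
  C–C: 3 × 338 = 1014
  C–H: 10 × 428 = 4280
  Σ(formed) = 5294 kJ
ΔH = Σ(broken) − Σ(formed) = 5154 − 5294 = −140 kJ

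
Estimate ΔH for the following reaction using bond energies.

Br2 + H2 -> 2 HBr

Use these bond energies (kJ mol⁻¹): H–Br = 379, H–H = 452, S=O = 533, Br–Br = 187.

Bonds broken (reactants):
  Br–Br: 1 × 187 = 187
  H–H: 1 × 452 = 452
  Σ(broken) = 639 kJ
Bonds formed (products):
  H–Br: 2 × 379 = 758
  Σ(formed) = 758 kJ
ΔH = Σ(broken) − Σ(formed) = 639 − 758 = −119 kJ

ΔH ≈ −119 kJ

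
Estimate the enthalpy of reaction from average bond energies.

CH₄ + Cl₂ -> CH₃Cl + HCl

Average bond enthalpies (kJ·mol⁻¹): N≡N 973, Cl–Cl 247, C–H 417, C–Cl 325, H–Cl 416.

Bonds broken (reactants):
  C–H: 4 × 417 = 1668
  Cl–Cl: 1 × 247 = 247
  Σ(broken) = 1915 kJ
Bonds formed (products):
  C–Cl: 1 × 325 = 325
  C–H: 3 × 417 = 1251
  H–Cl: 1 × 416 = 416
  Σ(formed) = 1992 kJ
ΔH = Σ(broken) − Σ(formed) = 1915 − 1992 = −77 kJ

ΔH ≈ −77 kJ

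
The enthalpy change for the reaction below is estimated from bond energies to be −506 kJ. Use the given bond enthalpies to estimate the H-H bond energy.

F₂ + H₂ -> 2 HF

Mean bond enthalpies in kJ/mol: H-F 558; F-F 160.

Let D be the H-H bond energy.
Σ(broken) = 1×160 + 1×D = 160 + D
Σ(formed) = 2×558 = 1116
ΔH = Σ(broken) − Σ(formed) = (160 + D) − (1116) = −956 + D
Setting this equal to −506 kJ gives D = 450 kJ/mol.

D(H-H) ≈ 450 kJ/mol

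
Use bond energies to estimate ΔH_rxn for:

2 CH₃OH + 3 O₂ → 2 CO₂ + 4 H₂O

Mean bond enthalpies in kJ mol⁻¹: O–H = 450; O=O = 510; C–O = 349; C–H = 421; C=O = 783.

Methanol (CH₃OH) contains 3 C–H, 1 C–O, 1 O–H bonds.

ΔH ≈ −1078 kJ

Bonds broken (reactants):
  C–H: 6 × 421 = 2526
  C–O: 2 × 349 = 698
  O–H: 2 × 450 = 900
  O=O: 3 × 510 = 1530
  Σ(broken) = 5654 kJ
Bonds formed (products):
  C=O: 4 × 783 = 3132
  O–H: 8 × 450 = 3600
  Σ(formed) = 6732 kJ
ΔH = Σ(broken) − Σ(formed) = 5654 − 6732 = −1078 kJ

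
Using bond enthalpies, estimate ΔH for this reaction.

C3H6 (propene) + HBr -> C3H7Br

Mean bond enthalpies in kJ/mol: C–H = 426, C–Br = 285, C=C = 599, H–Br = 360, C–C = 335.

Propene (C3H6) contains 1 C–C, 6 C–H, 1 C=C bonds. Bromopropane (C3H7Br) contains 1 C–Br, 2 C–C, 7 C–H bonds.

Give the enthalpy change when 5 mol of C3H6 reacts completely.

ΔH = −435 kJ

Bonds broken (reactants):
  C–C: 1 × 335 = 335
  C–H: 6 × 426 = 2556
  C=C: 1 × 599 = 599
  H–Br: 1 × 360 = 360
  Σ(broken) = 3850 kJ
Bonds formed (products):
  C–Br: 1 × 285 = 285
  C–C: 2 × 335 = 670
  C–H: 7 × 426 = 2982
  Σ(formed) = 3937 kJ
ΔH = Σ(broken) − Σ(formed) = 3850 − 3937 = −87 kJ
For 5× the reaction as written: 5 × (−87) = −435 kJ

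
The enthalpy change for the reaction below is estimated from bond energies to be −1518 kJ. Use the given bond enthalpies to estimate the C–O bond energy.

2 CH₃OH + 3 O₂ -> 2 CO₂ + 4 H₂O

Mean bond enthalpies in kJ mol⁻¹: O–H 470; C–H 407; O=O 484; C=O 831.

D(C–O) ≈ 366 kJ/mol

Let D be the C–O bond energy.
Σ(broken) = 6×407 + 2×D + 2×470 + 3×484 = 4834 + 2D
Σ(formed) = 4×831 + 8×470 = 7084
ΔH = Σ(broken) − Σ(formed) = (4834 + 2D) − (7084) = −2250 + 2D
Setting this equal to −1518 kJ gives 2D = 732, so D = 366 kJ/mol.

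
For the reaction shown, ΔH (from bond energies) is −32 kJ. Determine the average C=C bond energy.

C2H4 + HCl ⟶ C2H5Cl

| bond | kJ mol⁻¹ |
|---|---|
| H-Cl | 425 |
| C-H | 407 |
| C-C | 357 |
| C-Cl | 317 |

Let D be the C=C bond energy.
Σ(broken) = 4×407 + 1×D + 1×425 = 2053 + D
Σ(formed) = 1×357 + 1×317 + 5×407 = 2709
ΔH = Σ(broken) − Σ(formed) = (2053 + D) − (2709) = −656 + D
Setting this equal to −32 kJ gives D = 624 kJ/mol.

D(C=C) ≈ 624 kJ/mol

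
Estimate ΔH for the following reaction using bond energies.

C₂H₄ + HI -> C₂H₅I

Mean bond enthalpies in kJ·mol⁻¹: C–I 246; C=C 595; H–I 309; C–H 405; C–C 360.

Bonds broken (reactants):
  C–H: 4 × 405 = 1620
  C=C: 1 × 595 = 595
  H–I: 1 × 309 = 309
  Σ(broken) = 2524 kJ
Bonds formed (products):
  C–C: 1 × 360 = 360
  C–H: 5 × 405 = 2025
  C–I: 1 × 246 = 246
  Σ(formed) = 2631 kJ
ΔH = Σ(broken) − Σ(formed) = 2524 − 2631 = −107 kJ

ΔH ≈ −107 kJ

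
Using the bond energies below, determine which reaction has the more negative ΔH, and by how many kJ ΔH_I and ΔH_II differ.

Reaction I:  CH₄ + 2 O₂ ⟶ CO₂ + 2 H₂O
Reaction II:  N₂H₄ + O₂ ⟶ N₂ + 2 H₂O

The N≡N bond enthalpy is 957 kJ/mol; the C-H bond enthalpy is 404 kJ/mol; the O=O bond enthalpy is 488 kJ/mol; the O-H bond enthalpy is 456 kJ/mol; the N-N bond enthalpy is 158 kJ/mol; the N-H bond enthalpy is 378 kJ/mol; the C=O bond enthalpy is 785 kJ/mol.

Reaction I:
  Bonds broken (reactants):
    C-H: 4 × 404 = 1616
    O=O: 2 × 488 = 976
    Σ(broken) = 2592 kJ
  Bonds formed (products):
    C=O: 2 × 785 = 1570
    O-H: 4 × 456 = 1824
    Σ(formed) = 3394 kJ
  ΔH_I = 2592 − 3394 = −802 kJ
Reaction II:
  Bonds broken (reactants):
    N-H: 4 × 378 = 1512
    N-N: 1 × 158 = 158
    O=O: 1 × 488 = 488
    Σ(broken) = 2158 kJ
  Bonds formed (products):
    N≡N: 1 × 957 = 957
    O-H: 4 × 456 = 1824
    Σ(formed) = 2781 kJ
  ΔH_II = 2158 − 2781 = −623 kJ
ΔH_I − ΔH_II = −179 kJ, so reaction I has the more negative ΔH; |ΔH_I − ΔH_II| = 179 kJ.

Reaction I, by 179 kJ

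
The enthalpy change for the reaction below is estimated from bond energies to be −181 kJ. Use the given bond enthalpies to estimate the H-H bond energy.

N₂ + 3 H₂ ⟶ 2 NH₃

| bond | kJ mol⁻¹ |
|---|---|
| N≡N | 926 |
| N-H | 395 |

D(H-H) ≈ 421 kJ/mol

Let D be the H-H bond energy.
Σ(broken) = 3×D + 1×926 = 926 + 3D
Σ(formed) = 6×395 = 2370
ΔH = Σ(broken) − Σ(formed) = (926 + 3D) − (2370) = −1444 + 3D
Setting this equal to −181 kJ gives 3D = 1263, so D = 421 kJ/mol.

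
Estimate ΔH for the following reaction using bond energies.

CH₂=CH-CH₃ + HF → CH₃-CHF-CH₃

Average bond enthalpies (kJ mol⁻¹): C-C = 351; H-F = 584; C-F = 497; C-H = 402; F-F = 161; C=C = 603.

ΔH ≈ −63 kJ

Bonds broken (reactants):
  C-C: 1 × 351 = 351
  C-H: 6 × 402 = 2412
  C=C: 1 × 603 = 603
  H-F: 1 × 584 = 584
  Σ(broken) = 3950 kJ
Bonds formed (products):
  C-C: 2 × 351 = 702
  C-F: 1 × 497 = 497
  C-H: 7 × 402 = 2814
  Σ(formed) = 4013 kJ
ΔH = Σ(broken) − Σ(formed) = 3950 − 4013 = −63 kJ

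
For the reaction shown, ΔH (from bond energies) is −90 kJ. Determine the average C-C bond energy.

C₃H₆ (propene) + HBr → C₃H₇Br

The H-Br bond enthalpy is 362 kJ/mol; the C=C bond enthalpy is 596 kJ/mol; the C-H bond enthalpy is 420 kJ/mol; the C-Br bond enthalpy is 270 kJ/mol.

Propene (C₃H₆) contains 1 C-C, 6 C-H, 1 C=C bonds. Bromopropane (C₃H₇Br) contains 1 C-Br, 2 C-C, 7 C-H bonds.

D(C-C) ≈ 358 kJ/mol

Let D be the C-C bond energy.
Σ(broken) = 1×D + 6×420 + 1×596 + 1×362 = 3478 + D
Σ(formed) = 1×270 + 2×D + 7×420 = 3210 + 2D
ΔH = Σ(broken) − Σ(formed) = (3478 + D) − (3210 + 2D) = +268 − D
Setting this equal to −90 kJ gives D = 358 kJ/mol.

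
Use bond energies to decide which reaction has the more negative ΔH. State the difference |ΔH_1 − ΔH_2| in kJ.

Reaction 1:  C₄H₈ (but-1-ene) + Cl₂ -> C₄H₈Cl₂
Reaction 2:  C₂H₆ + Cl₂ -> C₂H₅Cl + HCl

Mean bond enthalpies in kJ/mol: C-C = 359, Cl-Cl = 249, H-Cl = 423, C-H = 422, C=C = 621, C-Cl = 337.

Reaction 1:
  Bonds broken (reactants):
    C-C: 2 × 359 = 718
    C-H: 8 × 422 = 3376
    C=C: 1 × 621 = 621
    Cl-Cl: 1 × 249 = 249
    Σ(broken) = 4964 kJ
  Bonds formed (products):
    C-C: 3 × 359 = 1077
    C-Cl: 2 × 337 = 674
    C-H: 8 × 422 = 3376
    Σ(formed) = 5127 kJ
  ΔH_1 = 4964 − 5127 = −163 kJ
Reaction 2:
  Bonds broken (reactants):
    C-C: 1 × 359 = 359
    C-H: 6 × 422 = 2532
    Cl-Cl: 1 × 249 = 249
    Σ(broken) = 3140 kJ
  Bonds formed (products):
    C-C: 1 × 359 = 359
    C-Cl: 1 × 337 = 337
    C-H: 5 × 422 = 2110
    H-Cl: 1 × 423 = 423
    Σ(formed) = 3229 kJ
  ΔH_2 = 3140 − 3229 = −89 kJ
ΔH_1 − ΔH_2 = −74 kJ, so reaction 1 has the more negative ΔH; |ΔH_1 − ΔH_2| = 74 kJ.

Reaction 1, by 74 kJ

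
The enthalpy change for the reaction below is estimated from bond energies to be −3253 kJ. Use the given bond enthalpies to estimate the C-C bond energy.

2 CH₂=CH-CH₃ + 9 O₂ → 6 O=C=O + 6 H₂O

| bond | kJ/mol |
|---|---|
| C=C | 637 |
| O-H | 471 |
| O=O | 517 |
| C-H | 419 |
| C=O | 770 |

Let D be the C-C bond energy.
Σ(broken) = 2×D + 12×419 + 2×637 + 9×517 = 10955 + 2D
Σ(formed) = 12×770 + 12×471 = 14892
ΔH = Σ(broken) − Σ(formed) = (10955 + 2D) − (14892) = −3937 + 2D
Setting this equal to −3253 kJ gives 2D = 684, so D = 342 kJ/mol.

D(C-C) ≈ 342 kJ/mol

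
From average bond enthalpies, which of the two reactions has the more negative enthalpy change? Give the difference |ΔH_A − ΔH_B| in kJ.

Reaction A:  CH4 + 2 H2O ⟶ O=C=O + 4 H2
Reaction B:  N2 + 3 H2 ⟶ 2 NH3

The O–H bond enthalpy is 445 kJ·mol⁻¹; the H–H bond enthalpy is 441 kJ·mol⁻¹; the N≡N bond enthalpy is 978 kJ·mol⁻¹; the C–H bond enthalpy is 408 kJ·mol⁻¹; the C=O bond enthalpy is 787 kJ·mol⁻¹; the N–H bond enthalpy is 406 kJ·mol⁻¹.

Reaction B, by 209 kJ

Reaction A:
  Bonds broken (reactants):
    C–H: 4 × 408 = 1632
    O–H: 4 × 445 = 1780
    Σ(broken) = 3412 kJ
  Bonds formed (products):
    C=O: 2 × 787 = 1574
    H–H: 4 × 441 = 1764
    Σ(formed) = 3338 kJ
  ΔH_A = 3412 − 3338 = +74 kJ
Reaction B:
  Bonds broken (reactants):
    H–H: 3 × 441 = 1323
    N≡N: 1 × 978 = 978
    Σ(broken) = 2301 kJ
  Bonds formed (products):
    N–H: 6 × 406 = 2436
    Σ(formed) = 2436 kJ
  ΔH_B = 2301 − 2436 = −135 kJ
ΔH_A − ΔH_B = +209 kJ, so reaction B has the more negative ΔH; |ΔH_A − ΔH_B| = 209 kJ.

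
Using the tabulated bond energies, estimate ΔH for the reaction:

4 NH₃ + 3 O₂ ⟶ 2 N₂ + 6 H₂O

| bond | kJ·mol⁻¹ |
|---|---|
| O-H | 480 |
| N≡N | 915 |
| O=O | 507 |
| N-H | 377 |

Bonds broken (reactants):
  N-H: 12 × 377 = 4524
  O=O: 3 × 507 = 1521
  Σ(broken) = 6045 kJ
Bonds formed (products):
  N≡N: 2 × 915 = 1830
  O-H: 12 × 480 = 5760
  Σ(formed) = 7590 kJ
ΔH = Σ(broken) − Σ(formed) = 6045 − 7590 = −1545 kJ

ΔH ≈ −1545 kJ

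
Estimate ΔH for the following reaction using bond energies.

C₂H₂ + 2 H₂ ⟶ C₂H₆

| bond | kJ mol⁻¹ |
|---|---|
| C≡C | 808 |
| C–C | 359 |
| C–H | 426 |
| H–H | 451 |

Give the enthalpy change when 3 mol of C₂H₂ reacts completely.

Bonds broken (reactants):
  C≡C: 1 × 808 = 808
  C–H: 2 × 426 = 852
  H–H: 2 × 451 = 902
  Σ(broken) = 2562 kJ
Bonds formed (products):
  C–C: 1 × 359 = 359
  C–H: 6 × 426 = 2556
  Σ(formed) = 2915 kJ
ΔH = Σ(broken) − Σ(formed) = 2562 − 2915 = −353 kJ
For 3× the reaction as written: 3 × (−353) = −1059 kJ

ΔH = −1059 kJ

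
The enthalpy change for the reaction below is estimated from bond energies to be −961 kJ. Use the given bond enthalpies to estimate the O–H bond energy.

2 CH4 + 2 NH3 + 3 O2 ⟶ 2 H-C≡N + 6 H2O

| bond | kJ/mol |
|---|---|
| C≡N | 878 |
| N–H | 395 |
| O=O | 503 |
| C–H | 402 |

D(O–H) ≈ 458 kJ/mol

Let D be the O–H bond energy.
Σ(broken) = 8×402 + 6×395 + 3×503 = 7095
Σ(formed) = 2×878 + 2×402 + 12×D = 2560 + 12D
ΔH = Σ(broken) − Σ(formed) = (7095) − (2560 + 12D) = +4535 − 12D
Setting this equal to −961 kJ gives 12D = 5496, so D = 458 kJ/mol.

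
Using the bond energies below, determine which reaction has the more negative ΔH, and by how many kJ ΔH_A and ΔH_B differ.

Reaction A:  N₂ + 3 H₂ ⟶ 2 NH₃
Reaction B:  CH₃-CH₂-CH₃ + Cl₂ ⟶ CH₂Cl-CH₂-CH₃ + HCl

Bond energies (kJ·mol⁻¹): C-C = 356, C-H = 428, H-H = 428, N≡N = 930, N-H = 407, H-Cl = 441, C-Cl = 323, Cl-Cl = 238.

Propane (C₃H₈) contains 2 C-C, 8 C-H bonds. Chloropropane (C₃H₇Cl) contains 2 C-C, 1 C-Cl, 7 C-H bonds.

Reaction A, by 130 kJ

Reaction A:
  Bonds broken (reactants):
    H-H: 3 × 428 = 1284
    N≡N: 1 × 930 = 930
    Σ(broken) = 2214 kJ
  Bonds formed (products):
    N-H: 6 × 407 = 2442
    Σ(formed) = 2442 kJ
  ΔH_A = 2214 − 2442 = −228 kJ
Reaction B:
  Bonds broken (reactants):
    C-C: 2 × 356 = 712
    C-H: 8 × 428 = 3424
    Cl-Cl: 1 × 238 = 238
    Σ(broken) = 4374 kJ
  Bonds formed (products):
    C-C: 2 × 356 = 712
    C-Cl: 1 × 323 = 323
    C-H: 7 × 428 = 2996
    H-Cl: 1 × 441 = 441
    Σ(formed) = 4472 kJ
  ΔH_B = 4374 − 4472 = −98 kJ
ΔH_A − ΔH_B = −130 kJ, so reaction A has the more negative ΔH; |ΔH_A − ΔH_B| = 130 kJ.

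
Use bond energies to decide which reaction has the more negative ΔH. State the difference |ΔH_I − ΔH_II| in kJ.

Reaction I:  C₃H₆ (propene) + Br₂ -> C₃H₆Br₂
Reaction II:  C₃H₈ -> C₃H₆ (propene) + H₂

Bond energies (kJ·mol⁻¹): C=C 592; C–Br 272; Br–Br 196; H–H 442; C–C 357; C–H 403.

Reaction I:
  Bonds broken (reactants):
    Br–Br: 1 × 196 = 196
    C–C: 1 × 357 = 357
    C–H: 6 × 403 = 2418
    C=C: 1 × 592 = 592
    Σ(broken) = 3563 kJ
  Bonds formed (products):
    C–Br: 2 × 272 = 544
    C–C: 2 × 357 = 714
    C–H: 6 × 403 = 2418
    Σ(formed) = 3676 kJ
  ΔH_I = 3563 − 3676 = −113 kJ
Reaction II:
  Bonds broken (reactants):
    C–C: 2 × 357 = 714
    C–H: 8 × 403 = 3224
    Σ(broken) = 3938 kJ
  Bonds formed (products):
    C–C: 1 × 357 = 357
    C–H: 6 × 403 = 2418
    C=C: 1 × 592 = 592
    H–H: 1 × 442 = 442
    Σ(formed) = 3809 kJ
  ΔH_II = 3938 − 3809 = +129 kJ
ΔH_I − ΔH_II = −242 kJ, so reaction I has the more negative ΔH; |ΔH_I − ΔH_II| = 242 kJ.

Reaction I, by 242 kJ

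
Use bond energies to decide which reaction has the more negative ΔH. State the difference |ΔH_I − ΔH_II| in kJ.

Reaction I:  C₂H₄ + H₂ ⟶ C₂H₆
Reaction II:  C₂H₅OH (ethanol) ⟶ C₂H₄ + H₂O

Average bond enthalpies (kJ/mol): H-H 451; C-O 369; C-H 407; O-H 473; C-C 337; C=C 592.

Reaction I, by 156 kJ

Reaction I:
  Bonds broken (reactants):
    C-H: 4 × 407 = 1628
    C=C: 1 × 592 = 592
    H-H: 1 × 451 = 451
    Σ(broken) = 2671 kJ
  Bonds formed (products):
    C-C: 1 × 337 = 337
    C-H: 6 × 407 = 2442
    Σ(formed) = 2779 kJ
  ΔH_I = 2671 − 2779 = −108 kJ
Reaction II:
  Bonds broken (reactants):
    C-C: 1 × 337 = 337
    C-H: 5 × 407 = 2035
    C-O: 1 × 369 = 369
    O-H: 1 × 473 = 473
    Σ(broken) = 3214 kJ
  Bonds formed (products):
    C-H: 4 × 407 = 1628
    C=C: 1 × 592 = 592
    O-H: 2 × 473 = 946
    Σ(formed) = 3166 kJ
  ΔH_II = 3214 − 3166 = +48 kJ
ΔH_I − ΔH_II = −156 kJ, so reaction I has the more negative ΔH; |ΔH_I − ΔH_II| = 156 kJ.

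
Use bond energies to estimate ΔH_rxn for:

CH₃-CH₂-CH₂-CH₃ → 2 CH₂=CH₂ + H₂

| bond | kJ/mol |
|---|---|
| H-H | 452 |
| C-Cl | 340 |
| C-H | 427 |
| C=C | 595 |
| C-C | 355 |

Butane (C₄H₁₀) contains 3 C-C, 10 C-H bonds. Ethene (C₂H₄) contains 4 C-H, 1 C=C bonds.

ΔH ≈ +277 kJ

Bonds broken (reactants):
  C-C: 3 × 355 = 1065
  C-H: 10 × 427 = 4270
  Σ(broken) = 5335 kJ
Bonds formed (products):
  C-H: 8 × 427 = 3416
  C=C: 2 × 595 = 1190
  H-H: 1 × 452 = 452
  Σ(formed) = 5058 kJ
ΔH = Σ(broken) − Σ(formed) = 5335 − 5058 = +277 kJ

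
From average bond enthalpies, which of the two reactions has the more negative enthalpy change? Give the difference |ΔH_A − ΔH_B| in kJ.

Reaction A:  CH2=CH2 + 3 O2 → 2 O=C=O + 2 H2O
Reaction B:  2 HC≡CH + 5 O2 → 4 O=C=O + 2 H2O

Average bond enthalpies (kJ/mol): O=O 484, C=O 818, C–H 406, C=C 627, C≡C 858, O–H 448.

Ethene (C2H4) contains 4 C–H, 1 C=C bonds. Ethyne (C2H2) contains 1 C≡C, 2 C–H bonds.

Reaction A:
  Bonds broken (reactants):
    C–H: 4 × 406 = 1624
    C=C: 1 × 627 = 627
    O=O: 3 × 484 = 1452
    Σ(broken) = 3703 kJ
  Bonds formed (products):
    C=O: 4 × 818 = 3272
    O–H: 4 × 448 = 1792
    Σ(formed) = 5064 kJ
  ΔH_A = 3703 − 5064 = −1361 kJ
Reaction B:
  Bonds broken (reactants):
    C≡C: 2 × 858 = 1716
    C–H: 4 × 406 = 1624
    O=O: 5 × 484 = 2420
    Σ(broken) = 5760 kJ
  Bonds formed (products):
    C=O: 8 × 818 = 6544
    O–H: 4 × 448 = 1792
    Σ(formed) = 8336 kJ
  ΔH_B = 5760 − 8336 = −2576 kJ
ΔH_A − ΔH_B = +1215 kJ, so reaction B has the more negative ΔH; |ΔH_A − ΔH_B| = 1215 kJ.

Reaction B, by 1215 kJ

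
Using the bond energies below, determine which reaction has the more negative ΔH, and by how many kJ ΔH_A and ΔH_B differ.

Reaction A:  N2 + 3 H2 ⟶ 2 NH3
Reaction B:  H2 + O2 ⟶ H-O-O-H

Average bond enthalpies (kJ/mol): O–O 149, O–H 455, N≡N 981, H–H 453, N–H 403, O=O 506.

Reaction A:
  Bonds broken (reactants):
    H–H: 3 × 453 = 1359
    N≡N: 1 × 981 = 981
    Σ(broken) = 2340 kJ
  Bonds formed (products):
    N–H: 6 × 403 = 2418
    Σ(formed) = 2418 kJ
  ΔH_A = 2340 − 2418 = −78 kJ
Reaction B:
  Bonds broken (reactants):
    H–H: 1 × 453 = 453
    O=O: 1 × 506 = 506
    Σ(broken) = 959 kJ
  Bonds formed (products):
    O–H: 2 × 455 = 910
    O–O: 1 × 149 = 149
    Σ(formed) = 1059 kJ
  ΔH_B = 959 − 1059 = −100 kJ
ΔH_A − ΔH_B = +22 kJ, so reaction B has the more negative ΔH; |ΔH_A − ΔH_B| = 22 kJ.

Reaction B, by 22 kJ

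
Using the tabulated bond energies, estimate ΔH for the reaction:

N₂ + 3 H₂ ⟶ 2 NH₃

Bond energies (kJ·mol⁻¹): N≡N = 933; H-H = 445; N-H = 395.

ΔH ≈ −102 kJ

Bonds broken (reactants):
  H-H: 3 × 445 = 1335
  N≡N: 1 × 933 = 933
  Σ(broken) = 2268 kJ
Bonds formed (products):
  N-H: 6 × 395 = 2370
  Σ(formed) = 2370 kJ
ΔH = Σ(broken) − Σ(formed) = 2268 − 2370 = −102 kJ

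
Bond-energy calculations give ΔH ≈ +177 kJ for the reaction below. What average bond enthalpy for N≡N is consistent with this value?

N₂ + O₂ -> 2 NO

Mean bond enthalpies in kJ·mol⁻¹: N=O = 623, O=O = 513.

D(N≡N) ≈ 910 kJ/mol

Let D be the N≡N bond energy.
Σ(broken) = 1×D + 1×513 = 513 + D
Σ(formed) = 2×623 = 1246
ΔH = Σ(broken) − Σ(formed) = (513 + D) − (1246) = −733 + D
Setting this equal to +177 kJ gives D = 910 kJ/mol.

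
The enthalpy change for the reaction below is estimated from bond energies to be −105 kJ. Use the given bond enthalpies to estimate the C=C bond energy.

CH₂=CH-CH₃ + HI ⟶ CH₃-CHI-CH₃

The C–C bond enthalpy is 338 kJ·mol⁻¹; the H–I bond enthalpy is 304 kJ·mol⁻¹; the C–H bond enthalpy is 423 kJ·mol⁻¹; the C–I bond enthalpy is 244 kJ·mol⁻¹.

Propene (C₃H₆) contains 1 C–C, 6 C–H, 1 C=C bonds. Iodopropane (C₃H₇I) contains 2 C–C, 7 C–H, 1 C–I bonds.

D(C=C) ≈ 596 kJ/mol

Let D be the C=C bond energy.
Σ(broken) = 1×338 + 6×423 + 1×D + 1×304 = 3180 + D
Σ(formed) = 2×338 + 7×423 + 1×244 = 3881
ΔH = Σ(broken) − Σ(formed) = (3180 + D) − (3881) = −701 + D
Setting this equal to −105 kJ gives D = 596 kJ/mol.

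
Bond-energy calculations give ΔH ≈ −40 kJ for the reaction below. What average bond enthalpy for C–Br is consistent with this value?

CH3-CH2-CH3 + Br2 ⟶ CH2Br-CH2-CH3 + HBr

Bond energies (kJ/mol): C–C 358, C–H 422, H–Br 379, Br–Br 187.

Let D be the C–Br bond energy.
Σ(broken) = 1×187 + 2×358 + 8×422 = 4279
Σ(formed) = 1×D + 2×358 + 7×422 + 1×379 = 4049 + D
ΔH = Σ(broken) − Σ(formed) = (4279) − (4049 + D) = +230 − D
Setting this equal to −40 kJ gives D = 270 kJ/mol.

D(C–Br) ≈ 270 kJ/mol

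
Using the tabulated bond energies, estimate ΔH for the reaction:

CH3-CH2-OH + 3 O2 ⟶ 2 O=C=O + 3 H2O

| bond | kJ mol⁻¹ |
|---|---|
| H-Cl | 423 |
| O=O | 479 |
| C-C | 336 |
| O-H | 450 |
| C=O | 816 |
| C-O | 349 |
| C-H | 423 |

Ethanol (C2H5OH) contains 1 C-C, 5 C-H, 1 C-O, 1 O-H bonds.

ΔH ≈ −1277 kJ

Bonds broken (reactants):
  C-C: 1 × 336 = 336
  C-H: 5 × 423 = 2115
  C-O: 1 × 349 = 349
  O-H: 1 × 450 = 450
  O=O: 3 × 479 = 1437
  Σ(broken) = 4687 kJ
Bonds formed (products):
  C=O: 4 × 816 = 3264
  O-H: 6 × 450 = 2700
  Σ(formed) = 5964 kJ
ΔH = Σ(broken) − Σ(formed) = 4687 − 5964 = −1277 kJ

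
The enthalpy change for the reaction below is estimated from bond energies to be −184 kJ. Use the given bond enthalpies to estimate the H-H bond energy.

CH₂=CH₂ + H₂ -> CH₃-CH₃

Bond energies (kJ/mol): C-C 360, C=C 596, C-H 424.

Let D be the H-H bond energy.
Σ(broken) = 4×424 + 1×596 + 1×D = 2292 + D
Σ(formed) = 1×360 + 6×424 = 2904
ΔH = Σ(broken) − Σ(formed) = (2292 + D) − (2904) = −612 + D
Setting this equal to −184 kJ gives D = 428 kJ/mol.

D(H-H) ≈ 428 kJ/mol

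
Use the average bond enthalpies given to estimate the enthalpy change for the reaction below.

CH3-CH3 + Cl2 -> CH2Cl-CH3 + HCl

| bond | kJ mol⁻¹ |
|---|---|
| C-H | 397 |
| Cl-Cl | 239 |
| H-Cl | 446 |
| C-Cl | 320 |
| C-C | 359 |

ΔH ≈ −130 kJ

Bonds broken (reactants):
  C-C: 1 × 359 = 359
  C-H: 6 × 397 = 2382
  Cl-Cl: 1 × 239 = 239
  Σ(broken) = 2980 kJ
Bonds formed (products):
  C-C: 1 × 359 = 359
  C-Cl: 1 × 320 = 320
  C-H: 5 × 397 = 1985
  H-Cl: 1 × 446 = 446
  Σ(formed) = 3110 kJ
ΔH = Σ(broken) − Σ(formed) = 2980 − 3110 = −130 kJ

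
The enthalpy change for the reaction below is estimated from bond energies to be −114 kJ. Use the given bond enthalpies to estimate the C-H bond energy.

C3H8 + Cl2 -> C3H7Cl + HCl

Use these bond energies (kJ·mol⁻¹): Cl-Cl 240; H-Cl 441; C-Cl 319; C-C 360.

Let D be the C-H bond energy.
Σ(broken) = 2×360 + 8×D + 1×240 = 960 + 8D
Σ(formed) = 2×360 + 1×319 + 7×D + 1×441 = 1480 + 7D
ΔH = Σ(broken) − Σ(formed) = (960 + 8D) − (1480 + 7D) = −520 + D
Setting this equal to −114 kJ gives D = 406 kJ/mol.

D(C-H) ≈ 406 kJ/mol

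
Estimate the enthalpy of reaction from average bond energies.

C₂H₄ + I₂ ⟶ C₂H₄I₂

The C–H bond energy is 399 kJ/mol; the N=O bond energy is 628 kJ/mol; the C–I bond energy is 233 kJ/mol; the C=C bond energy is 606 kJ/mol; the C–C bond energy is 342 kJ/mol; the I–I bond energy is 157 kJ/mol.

ΔH ≈ −45 kJ

Bonds broken (reactants):
  C–H: 4 × 399 = 1596
  C=C: 1 × 606 = 606
  I–I: 1 × 157 = 157
  Σ(broken) = 2359 kJ
Bonds formed (products):
  C–C: 1 × 342 = 342
  C–H: 4 × 399 = 1596
  C–I: 2 × 233 = 466
  Σ(formed) = 2404 kJ
ΔH = Σ(broken) − Σ(formed) = 2359 − 2404 = −45 kJ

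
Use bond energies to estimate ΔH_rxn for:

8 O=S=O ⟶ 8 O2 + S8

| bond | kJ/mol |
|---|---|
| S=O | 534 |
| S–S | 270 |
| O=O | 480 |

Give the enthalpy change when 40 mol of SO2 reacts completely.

ΔH = +12720 kJ

Bonds broken (reactants):
  S=O: 16 × 534 = 8544
  Σ(broken) = 8544 kJ
Bonds formed (products):
  O=O: 8 × 480 = 3840
  S–S: 8 × 270 = 2160
  Σ(formed) = 6000 kJ
ΔH = Σ(broken) − Σ(formed) = 8544 − 6000 = +2544 kJ
For 5× the reaction as written: 5 × (+2544) = +12720 kJ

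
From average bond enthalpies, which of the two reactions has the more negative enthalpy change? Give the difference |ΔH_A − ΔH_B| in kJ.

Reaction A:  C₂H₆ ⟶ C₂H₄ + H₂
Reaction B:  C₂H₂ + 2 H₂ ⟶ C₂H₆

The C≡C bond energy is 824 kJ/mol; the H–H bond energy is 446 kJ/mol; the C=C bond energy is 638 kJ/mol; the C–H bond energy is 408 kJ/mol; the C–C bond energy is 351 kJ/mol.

Reaction A:
  Bonds broken (reactants):
    C–C: 1 × 351 = 351
    C–H: 6 × 408 = 2448
    Σ(broken) = 2799 kJ
  Bonds formed (products):
    C–H: 4 × 408 = 1632
    C=C: 1 × 638 = 638
    H–H: 1 × 446 = 446
    Σ(formed) = 2716 kJ
  ΔH_A = 2799 − 2716 = +83 kJ
Reaction B:
  Bonds broken (reactants):
    C≡C: 1 × 824 = 824
    C–H: 2 × 408 = 816
    H–H: 2 × 446 = 892
    Σ(broken) = 2532 kJ
  Bonds formed (products):
    C–C: 1 × 351 = 351
    C–H: 6 × 408 = 2448
    Σ(formed) = 2799 kJ
  ΔH_B = 2532 − 2799 = −267 kJ
ΔH_A − ΔH_B = +350 kJ, so reaction B has the more negative ΔH; |ΔH_A − ΔH_B| = 350 kJ.

Reaction B, by 350 kJ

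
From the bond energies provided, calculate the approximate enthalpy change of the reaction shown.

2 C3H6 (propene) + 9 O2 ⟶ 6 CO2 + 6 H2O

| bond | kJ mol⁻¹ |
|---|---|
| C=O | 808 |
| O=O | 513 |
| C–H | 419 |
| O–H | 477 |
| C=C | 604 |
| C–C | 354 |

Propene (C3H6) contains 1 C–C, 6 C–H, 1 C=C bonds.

Bonds broken (reactants):
  C–C: 2 × 354 = 708
  C–H: 12 × 419 = 5028
  C=C: 2 × 604 = 1208
  O=O: 9 × 513 = 4617
  Σ(broken) = 11561 kJ
Bonds formed (products):
  C=O: 12 × 808 = 9696
  O–H: 12 × 477 = 5724
  Σ(formed) = 15420 kJ
ΔH = Σ(broken) − Σ(formed) = 11561 − 15420 = −3859 kJ

ΔH ≈ −3859 kJ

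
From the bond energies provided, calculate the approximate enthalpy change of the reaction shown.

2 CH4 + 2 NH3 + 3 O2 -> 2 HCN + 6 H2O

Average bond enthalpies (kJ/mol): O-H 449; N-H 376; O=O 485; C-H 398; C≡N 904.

Bonds broken (reactants):
  C-H: 8 × 398 = 3184
  N-H: 6 × 376 = 2256
  O=O: 3 × 485 = 1455
  Σ(broken) = 6895 kJ
Bonds formed (products):
  C≡N: 2 × 904 = 1808
  C-H: 2 × 398 = 796
  O-H: 12 × 449 = 5388
  Σ(formed) = 7992 kJ
ΔH = Σ(broken) − Σ(formed) = 6895 − 7992 = −1097 kJ

ΔH ≈ −1097 kJ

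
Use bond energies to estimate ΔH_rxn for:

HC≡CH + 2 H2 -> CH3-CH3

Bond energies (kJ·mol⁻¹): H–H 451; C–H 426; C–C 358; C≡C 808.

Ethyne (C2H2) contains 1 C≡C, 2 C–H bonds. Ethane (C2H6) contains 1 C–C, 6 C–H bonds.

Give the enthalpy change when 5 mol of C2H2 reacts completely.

ΔH = −1760 kJ

Bonds broken (reactants):
  C≡C: 1 × 808 = 808
  C–H: 2 × 426 = 852
  H–H: 2 × 451 = 902
  Σ(broken) = 2562 kJ
Bonds formed (products):
  C–C: 1 × 358 = 358
  C–H: 6 × 426 = 2556
  Σ(formed) = 2914 kJ
ΔH = Σ(broken) − Σ(formed) = 2562 − 2914 = −352 kJ
For 5× the reaction as written: 5 × (−352) = −1760 kJ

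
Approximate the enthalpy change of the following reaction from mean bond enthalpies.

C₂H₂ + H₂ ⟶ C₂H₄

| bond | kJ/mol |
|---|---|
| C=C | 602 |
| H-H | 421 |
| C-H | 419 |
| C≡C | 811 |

Bonds broken (reactants):
  C≡C: 1 × 811 = 811
  C-H: 2 × 419 = 838
  H-H: 1 × 421 = 421
  Σ(broken) = 2070 kJ
Bonds formed (products):
  C-H: 4 × 419 = 1676
  C=C: 1 × 602 = 602
  Σ(formed) = 2278 kJ
ΔH = Σ(broken) − Σ(formed) = 2070 − 2278 = −208 kJ

ΔH ≈ −208 kJ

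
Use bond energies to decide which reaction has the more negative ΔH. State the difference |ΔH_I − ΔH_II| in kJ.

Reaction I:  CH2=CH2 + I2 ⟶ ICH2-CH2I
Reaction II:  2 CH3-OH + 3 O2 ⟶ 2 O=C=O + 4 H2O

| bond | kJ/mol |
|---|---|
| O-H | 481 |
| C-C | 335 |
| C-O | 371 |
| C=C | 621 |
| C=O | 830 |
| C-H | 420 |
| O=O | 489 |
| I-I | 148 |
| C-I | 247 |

Reaction II, by 1417 kJ

Reaction I:
  Bonds broken (reactants):
    C-H: 4 × 420 = 1680
    C=C: 1 × 621 = 621
    I-I: 1 × 148 = 148
    Σ(broken) = 2449 kJ
  Bonds formed (products):
    C-C: 1 × 335 = 335
    C-H: 4 × 420 = 1680
    C-I: 2 × 247 = 494
    Σ(formed) = 2509 kJ
  ΔH_I = 2449 − 2509 = −60 kJ
Reaction II:
  Bonds broken (reactants):
    C-H: 6 × 420 = 2520
    C-O: 2 × 371 = 742
    O-H: 2 × 481 = 962
    O=O: 3 × 489 = 1467
    Σ(broken) = 5691 kJ
  Bonds formed (products):
    C=O: 4 × 830 = 3320
    O-H: 8 × 481 = 3848
    Σ(formed) = 7168 kJ
  ΔH_II = 5691 − 7168 = −1477 kJ
ΔH_I − ΔH_II = +1417 kJ, so reaction II has the more negative ΔH; |ΔH_I − ΔH_II| = 1417 kJ.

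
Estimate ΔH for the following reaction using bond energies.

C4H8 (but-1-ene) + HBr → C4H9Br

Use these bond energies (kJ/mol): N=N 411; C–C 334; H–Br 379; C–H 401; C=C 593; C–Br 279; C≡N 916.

Bonds broken (reactants):
  C–C: 2 × 334 = 668
  C–H: 8 × 401 = 3208
  C=C: 1 × 593 = 593
  H–Br: 1 × 379 = 379
  Σ(broken) = 4848 kJ
Bonds formed (products):
  C–Br: 1 × 279 = 279
  C–C: 3 × 334 = 1002
  C–H: 9 × 401 = 3609
  Σ(formed) = 4890 kJ
ΔH = Σ(broken) − Σ(formed) = 4848 − 4890 = −42 kJ

ΔH ≈ −42 kJ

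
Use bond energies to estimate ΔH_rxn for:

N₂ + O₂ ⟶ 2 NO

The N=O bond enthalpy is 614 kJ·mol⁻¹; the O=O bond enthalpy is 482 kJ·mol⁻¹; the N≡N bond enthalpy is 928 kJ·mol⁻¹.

Bonds broken (reactants):
  N≡N: 1 × 928 = 928
  O=O: 1 × 482 = 482
  Σ(broken) = 1410 kJ
Bonds formed (products):
  N=O: 2 × 614 = 1228
  Σ(formed) = 1228 kJ
ΔH = Σ(broken) − Σ(formed) = 1410 − 1228 = +182 kJ

ΔH ≈ +182 kJ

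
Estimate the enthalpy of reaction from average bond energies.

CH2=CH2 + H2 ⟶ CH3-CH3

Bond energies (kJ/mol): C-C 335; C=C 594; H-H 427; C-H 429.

Bonds broken (reactants):
  C-H: 4 × 429 = 1716
  C=C: 1 × 594 = 594
  H-H: 1 × 427 = 427
  Σ(broken) = 2737 kJ
Bonds formed (products):
  C-C: 1 × 335 = 335
  C-H: 6 × 429 = 2574
  Σ(formed) = 2909 kJ
ΔH = Σ(broken) − Σ(formed) = 2737 − 2909 = −172 kJ

ΔH ≈ −172 kJ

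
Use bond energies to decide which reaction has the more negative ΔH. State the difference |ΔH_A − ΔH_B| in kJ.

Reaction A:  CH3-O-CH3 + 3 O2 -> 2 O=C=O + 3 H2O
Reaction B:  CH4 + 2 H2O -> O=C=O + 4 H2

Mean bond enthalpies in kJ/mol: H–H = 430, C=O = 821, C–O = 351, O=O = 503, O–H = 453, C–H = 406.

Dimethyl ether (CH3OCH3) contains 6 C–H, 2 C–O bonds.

Reaction A, by 1429 kJ

Reaction A:
  Bonds broken (reactants):
    C–H: 6 × 406 = 2436
    C–O: 2 × 351 = 702
    O=O: 3 × 503 = 1509
    Σ(broken) = 4647 kJ
  Bonds formed (products):
    C=O: 4 × 821 = 3284
    O–H: 6 × 453 = 2718
    Σ(formed) = 6002 kJ
  ΔH_A = 4647 − 6002 = −1355 kJ
Reaction B:
  Bonds broken (reactants):
    C–H: 4 × 406 = 1624
    O–H: 4 × 453 = 1812
    Σ(broken) = 3436 kJ
  Bonds formed (products):
    C=O: 2 × 821 = 1642
    H–H: 4 × 430 = 1720
    Σ(formed) = 3362 kJ
  ΔH_B = 3436 − 3362 = +74 kJ
ΔH_A − ΔH_B = −1429 kJ, so reaction A has the more negative ΔH; |ΔH_A − ΔH_B| = 1429 kJ.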